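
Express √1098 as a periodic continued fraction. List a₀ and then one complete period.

[33; 7, 2, 1, 6, 1, 2, 7, 66]

a₀ = ⌊√1098⌋ = 33.
With m₀=0, d₀=1 and mₖ₊₁ = dₖaₖ − mₖ, dₖ₊₁ = (n − mₖ₊₁²)/dₖ, aₖ₊₁ = ⌊(a₀+mₖ₊₁)/dₖ₊₁⌋:
  k=1: m=33, d=9, a=7
  k=2: m=30, d=22, a=2
  k=3: m=14, d=41, a=1
  k=4: m=27, d=9, a=6
  k=5: m=27, d=41, a=1
  k=6: m=14, d=22, a=2
  k=7: m=30, d=9, a=7
  k=8: m=33, d=1, a=66
d=1 and a=2a₀=66 at k=8, so the next step gives (m, d) = (33, 9) again — its k=1 value — and the period has length 8.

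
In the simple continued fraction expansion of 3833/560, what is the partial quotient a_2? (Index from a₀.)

5

3833 = 6·560 + 473   →  a_0 = 6
560 = 1·473 + 87   →  a_1 = 1
473 = 5·87 + 38   →  a_2 = 5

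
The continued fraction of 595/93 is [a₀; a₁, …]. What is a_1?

2

595 = 6·93 + 37   →  a_0 = 6
93 = 2·37 + 19   →  a_1 = 2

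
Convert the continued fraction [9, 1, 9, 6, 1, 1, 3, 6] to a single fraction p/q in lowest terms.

29051/2934

Using pₖ = aₖpₖ₋₁ + pₖ₋₂ and qₖ = aₖqₖ₋₁ + qₖ₋₂:
  k=0: a=9, p=9, q=1
  k=1: a=1, p=10, q=1
  k=2: a=9, p=99, q=10
  k=3: a=6, p=604, q=61
  k=4: a=1, p=703, q=71
  k=5: a=1, p=1307, q=132
  k=6: a=3, p=4624, q=467
  k=7: a=6, p=29051, q=2934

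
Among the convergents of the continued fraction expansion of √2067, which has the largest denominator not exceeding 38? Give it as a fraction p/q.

1273/28

√2067 = [45; 2, 6, 2, 90, …] (period length 4).
Convergents:
  p_0/q_0 = 45/1
  p_1/q_1 = 91/2
  p_2/q_2 = 591/13
  p_3/q_3 = 1273/28
  p_4/q_4 = 115161/2533
q_3 = 28 ≤ 38 < 2533 = q_4, so the answer is 1273/28.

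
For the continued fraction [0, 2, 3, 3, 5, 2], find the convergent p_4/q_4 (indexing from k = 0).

Using pₖ = aₖpₖ₋₁ + pₖ₋₂, qₖ = aₖqₖ₋₁ + qₖ₋₂ (with p₋₁=1, p₋₂=0, q₋₁=0, q₋₂=1):
  k=0: a=0, p=0, q=1
  k=1: a=2, p=1, q=2
  k=2: a=3, p=3, q=7
  k=3: a=3, p=10, q=23
  k=4: a=5, p=53, q=122

53/122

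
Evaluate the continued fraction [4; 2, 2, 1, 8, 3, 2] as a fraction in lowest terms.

1952/441

Using pₖ = aₖpₖ₋₁ + pₖ₋₂ and qₖ = aₖqₖ₋₁ + qₖ₋₂:
  k=0: a=4, p=4, q=1
  k=1: a=2, p=9, q=2
  k=2: a=2, p=22, q=5
  k=3: a=1, p=31, q=7
  k=4: a=8, p=270, q=61
  k=5: a=3, p=841, q=190
  k=6: a=2, p=1952, q=441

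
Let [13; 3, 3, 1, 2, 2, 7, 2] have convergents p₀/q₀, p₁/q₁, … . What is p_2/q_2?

133/10

Using pₖ = aₖpₖ₋₁ + pₖ₋₂, qₖ = aₖqₖ₋₁ + qₖ₋₂ (with p₋₁=1, p₋₂=0, q₋₁=0, q₋₂=1):
  k=0: a=13, p=13, q=1
  k=1: a=3, p=40, q=3
  k=2: a=3, p=133, q=10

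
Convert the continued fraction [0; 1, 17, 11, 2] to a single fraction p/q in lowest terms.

393/416

Using pₖ = aₖpₖ₋₁ + pₖ₋₂ and qₖ = aₖqₖ₋₁ + qₖ₋₂:
  k=0: a=0, p=0, q=1
  k=1: a=1, p=1, q=1
  k=2: a=17, p=17, q=18
  k=3: a=11, p=188, q=199
  k=4: a=2, p=393, q=416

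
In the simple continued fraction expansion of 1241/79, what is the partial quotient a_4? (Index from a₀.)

3

1241 = 15·79 + 56   →  a_0 = 15
79 = 1·56 + 23   →  a_1 = 1
56 = 2·23 + 10   →  a_2 = 2
23 = 2·10 + 3   →  a_3 = 2
10 = 3·3 + 1   →  a_4 = 3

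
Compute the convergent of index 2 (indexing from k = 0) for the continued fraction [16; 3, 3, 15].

Using pₖ = aₖpₖ₋₁ + pₖ₋₂, qₖ = aₖqₖ₋₁ + qₖ₋₂ (with p₋₁=1, p₋₂=0, q₋₁=0, q₋₂=1):
  k=0: a=16, p=16, q=1
  k=1: a=3, p=49, q=3
  k=2: a=3, p=163, q=10

163/10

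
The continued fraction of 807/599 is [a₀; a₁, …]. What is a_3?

7

807 = 1·599 + 208   →  a_0 = 1
599 = 2·208 + 183   →  a_1 = 2
208 = 1·183 + 25   →  a_2 = 1
183 = 7·25 + 8   →  a_3 = 7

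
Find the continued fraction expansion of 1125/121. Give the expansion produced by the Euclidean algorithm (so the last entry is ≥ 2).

[9; 3, 2, 1, 3, 3]

1125 = 9·121 + 36
121 = 3·36 + 13
36 = 2·13 + 10
13 = 1·10 + 3
10 = 3·3 + 1
3 = 3·1 + 0  (stop)
So 1125/121 = [9; 3, 2, 1, 3, 3].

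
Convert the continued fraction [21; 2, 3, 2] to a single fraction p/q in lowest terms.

Fold from the inside: start with 2/1.
  3 + 1/2 = 7/2
  2 + 2/7 = 16/7
  21 + 7/16 = 343/16

343/16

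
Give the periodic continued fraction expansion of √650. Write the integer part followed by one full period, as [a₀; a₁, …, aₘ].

a₀ = ⌊√650⌋ = 25.
With m₀=0, d₀=1 and mₖ₊₁ = dₖaₖ − mₖ, dₖ₊₁ = (n − mₖ₊₁²)/dₖ, aₖ₊₁ = ⌊(a₀+mₖ₊₁)/dₖ₊₁⌋:
  k=1: m=25, d=25, a=2
  k=2: m=25, d=1, a=50
d=1 and a=2a₀=50 at k=2, so the next step gives (m, d) = (25, 25) again — its k=1 value — and the period has length 2.

[25; 2, 50]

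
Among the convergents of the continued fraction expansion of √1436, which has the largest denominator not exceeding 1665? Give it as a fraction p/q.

√1436 = [37; 1, 8, 2, 18, 2, 8, 1, 74, …] (period length 8).
Convergents:
  p_0/q_0 = 37/1
  p_1/q_1 = 38/1
  p_2/q_2 = 341/9
  p_3/q_3 = 720/19
  p_4/q_4 = 13301/351
  p_5/q_5 = 27322/721
  p_6/q_6 = 231877/6119
q_5 = 721 ≤ 1665 < 6119 = q_6, so the answer is 27322/721.

27322/721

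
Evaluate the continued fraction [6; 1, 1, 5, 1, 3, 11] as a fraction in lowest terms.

Using pₖ = aₖpₖ₋₁ + pₖ₋₂ and qₖ = aₖqₖ₋₁ + qₖ₋₂:
  k=0: a=6, p=6, q=1
  k=1: a=1, p=7, q=1
  k=2: a=1, p=13, q=2
  k=3: a=5, p=72, q=11
  k=4: a=1, p=85, q=13
  k=5: a=3, p=327, q=50
  k=6: a=11, p=3682, q=563

3682/563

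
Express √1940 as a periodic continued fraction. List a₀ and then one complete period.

a₀ = ⌊√1940⌋ = 44.
With m₀=0, d₀=1 and mₖ₊₁ = dₖaₖ − mₖ, dₖ₊₁ = (n − mₖ₊₁²)/dₖ, aₖ₊₁ = ⌊(a₀+mₖ₊₁)/dₖ₊₁⌋:
  k=1: m=44, d=4, a=22
  k=2: m=44, d=1, a=88
d=1 and a=2a₀=88 at k=2, so the next step gives (m, d) = (44, 4) again — its k=1 value — and the period has length 2.

[44; 22, 88]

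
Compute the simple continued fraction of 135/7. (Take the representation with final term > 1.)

[19; 3, 2]

135 = 19*7 + 2
7 = 3*2 + 1
2 = 2*1 + 0  (stop)
So 135/7 = [19; 3, 2].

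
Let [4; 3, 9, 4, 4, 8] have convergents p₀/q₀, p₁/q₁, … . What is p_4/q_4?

Using pₖ = aₖpₖ₋₁ + pₖ₋₂, qₖ = aₖqₖ₋₁ + qₖ₋₂ (with p₋₁=1, p₋₂=0, q₋₁=0, q₋₂=1):
  k=0: a=4, p=4, q=1
  k=1: a=3, p=13, q=3
  k=2: a=9, p=121, q=28
  k=3: a=4, p=497, q=115
  k=4: a=4, p=2109, q=488

2109/488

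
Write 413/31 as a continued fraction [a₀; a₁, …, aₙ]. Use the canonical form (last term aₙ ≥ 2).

413 = 13·31 + 10
31 = 3·10 + 1
10 = 10·1 + 0  (stop)
So 413/31 = [13; 3, 10].

[13; 3, 10]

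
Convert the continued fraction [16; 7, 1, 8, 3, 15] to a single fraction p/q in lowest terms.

Fold from the inside: start with 15/1.
  3 + 1/15 = 46/15
  8 + 15/46 = 383/46
  1 + 46/383 = 429/383
  7 + 383/429 = 3386/429
  16 + 429/3386 = 54605/3386

54605/3386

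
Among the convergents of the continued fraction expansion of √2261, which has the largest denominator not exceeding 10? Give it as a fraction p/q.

√2261 = [47; 1, 1, 4, 1, 1, 94, …] (period length 6).
Convergents:
  p_0/q_0 = 47/1
  p_1/q_1 = 48/1
  p_2/q_2 = 95/2
  p_3/q_3 = 428/9
  p_4/q_4 = 523/11
q_3 = 9 ≤ 10 < 11 = q_4, so the answer is 428/9.

428/9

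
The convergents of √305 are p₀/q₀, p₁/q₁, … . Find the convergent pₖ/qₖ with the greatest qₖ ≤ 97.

√305 = [17; 2, 6, 2, 34, …] (period length 4).
Convergents:
  p_0/q_0 = 17/1
  p_1/q_1 = 35/2
  p_2/q_2 = 227/13
  p_3/q_3 = 489/28
  p_4/q_4 = 16853/965
q_3 = 28 ≤ 97 < 965 = q_4, so the answer is 489/28.

489/28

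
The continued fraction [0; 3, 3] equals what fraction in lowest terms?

3/10

Using pₖ = aₖpₖ₋₁ + pₖ₋₂ and qₖ = aₖqₖ₋₁ + qₖ₋₂:
  k=0: a=0, p=0, q=1
  k=1: a=3, p=1, q=3
  k=2: a=3, p=3, q=10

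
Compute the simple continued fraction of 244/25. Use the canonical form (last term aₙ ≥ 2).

244 = 9×25 + 19
25 = 1×19 + 6
19 = 3×6 + 1
6 = 6×1 + 0  (stop)
So 244/25 = [9; 1, 3, 6].

[9; 1, 3, 6]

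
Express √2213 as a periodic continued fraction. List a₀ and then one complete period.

a₀ = ⌊√2213⌋ = 47.
With m₀=0, d₀=1 and mₖ₊₁ = dₖaₖ − mₖ, dₖ₊₁ = (n − mₖ₊₁²)/dₖ, aₖ₊₁ = ⌊(a₀+mₖ₊₁)/dₖ₊₁⌋:
  k=1: m=47, d=4, a=23
  k=2: m=45, d=47, a=1
  k=3: m=2, d=47, a=1
  k=4: m=45, d=4, a=23
  k=5: m=47, d=1, a=94
d=1 and a=2a₀=94 at k=5, so the next step gives (m, d) = (47, 4) again — its k=1 value — and the period has length 5.

[47; 23, 1, 1, 23, 94]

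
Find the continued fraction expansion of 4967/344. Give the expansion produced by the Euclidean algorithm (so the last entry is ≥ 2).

4967 = 14*344 + 151
344 = 2*151 + 42
151 = 3*42 + 25
42 = 1*25 + 17
25 = 1*17 + 8
17 = 2*8 + 1
8 = 8*1 + 0  (stop)
So 4967/344 = [14; 2, 3, 1, 1, 2, 8].

[14; 2, 3, 1, 1, 2, 8]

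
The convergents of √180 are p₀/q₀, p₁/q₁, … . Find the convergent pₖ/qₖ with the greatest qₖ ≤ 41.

√180 = [13; 2, 2, 2, 26, …] (period length 4).
Convergents:
  p_0/q_0 = 13/1
  p_1/q_1 = 27/2
  p_2/q_2 = 67/5
  p_3/q_3 = 161/12
  p_4/q_4 = 4253/317
q_3 = 12 ≤ 41 < 317 = q_4, so the answer is 161/12.

161/12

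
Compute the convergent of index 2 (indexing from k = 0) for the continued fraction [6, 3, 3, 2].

Using pₖ = aₖpₖ₋₁ + pₖ₋₂, qₖ = aₖqₖ₋₁ + qₖ₋₂ (with p₋₁=1, p₋₂=0, q₋₁=0, q₋₂=1):
  k=0: a=6, p=6, q=1
  k=1: a=3, p=19, q=3
  k=2: a=3, p=63, q=10

63/10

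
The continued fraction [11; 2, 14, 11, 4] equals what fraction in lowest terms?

15077/1313

Using pₖ = aₖpₖ₋₁ + pₖ₋₂ and qₖ = aₖqₖ₋₁ + qₖ₋₂:
  k=0: a=11, p=11, q=1
  k=1: a=2, p=23, q=2
  k=2: a=14, p=333, q=29
  k=3: a=11, p=3686, q=321
  k=4: a=4, p=15077, q=1313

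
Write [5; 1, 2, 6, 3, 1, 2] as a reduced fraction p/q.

Using pₖ = aₖpₖ₋₁ + pₖ₋₂ and qₖ = aₖqₖ₋₁ + qₖ₋₂:
  k=0: a=5, p=5, q=1
  k=1: a=1, p=6, q=1
  k=2: a=2, p=17, q=3
  k=3: a=6, p=108, q=19
  k=4: a=3, p=341, q=60
  k=5: a=1, p=449, q=79
  k=6: a=2, p=1239, q=218

1239/218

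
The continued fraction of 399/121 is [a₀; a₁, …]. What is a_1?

399 = 3·121 + 36   →  a_0 = 3
121 = 3·36 + 13   →  a_1 = 3

3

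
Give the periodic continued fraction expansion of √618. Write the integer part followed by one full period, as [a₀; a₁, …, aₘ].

a₀ = ⌊√618⌋ = 24.
With m₀=0, d₀=1 and mₖ₊₁ = dₖaₖ − mₖ, dₖ₊₁ = (n − mₖ₊₁²)/dₖ, aₖ₊₁ = ⌊(a₀+mₖ₊₁)/dₖ₊₁⌋:
  k=1: m=24, d=42, a=1
  k=2: m=18, d=7, a=6
  k=3: m=24, d=6, a=8
  k=4: m=24, d=7, a=6
  k=5: m=18, d=42, a=1
  k=6: m=24, d=1, a=48
d=1 and a=2a₀=48 at k=6, so the next step gives (m, d) = (24, 42) again — its k=1 value — and the period has length 6.

[24; 1, 6, 8, 6, 1, 48]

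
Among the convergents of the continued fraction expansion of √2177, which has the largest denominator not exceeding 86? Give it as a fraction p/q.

√2177 = [46; 1, 1, 1, 12, 1, 1, 1, 92, …] (period length 8).
Convergents:
  p_0/q_0 = 46/1
  p_1/q_1 = 47/1
  p_2/q_2 = 93/2
  p_3/q_3 = 140/3
  p_4/q_4 = 1773/38
  p_5/q_5 = 1913/41
  p_6/q_6 = 3686/79
  p_7/q_7 = 5599/120
q_6 = 79 ≤ 86 < 120 = q_7, so the answer is 3686/79.

3686/79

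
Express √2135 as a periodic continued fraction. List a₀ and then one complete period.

[46; 4, 1, 5, 1, 4, 92]

a₀ = ⌊√2135⌋ = 46.
With m₀=0, d₀=1 and mₖ₊₁ = dₖaₖ − mₖ, dₖ₊₁ = (n − mₖ₊₁²)/dₖ, aₖ₊₁ = ⌊(a₀+mₖ₊₁)/dₖ₊₁⌋:
  k=1: m=46, d=19, a=4
  k=2: m=30, d=65, a=1
  k=3: m=35, d=14, a=5
  k=4: m=35, d=65, a=1
  k=5: m=30, d=19, a=4
  k=6: m=46, d=1, a=92
d=1 and a=2a₀=92 at k=6, so the next step gives (m, d) = (46, 19) again — its k=1 value — and the period has length 6.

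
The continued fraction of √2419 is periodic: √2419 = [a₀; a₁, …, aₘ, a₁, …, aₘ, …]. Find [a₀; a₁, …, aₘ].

[49; 5, 2, 5, 98]

a₀ = ⌊√2419⌋ = 49.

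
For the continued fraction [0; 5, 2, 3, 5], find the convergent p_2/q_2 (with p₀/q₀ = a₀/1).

2/11

Using pₖ = aₖpₖ₋₁ + pₖ₋₂, qₖ = aₖqₖ₋₁ + qₖ₋₂ (with p₋₁=1, p₋₂=0, q₋₁=0, q₋₂=1):
  k=0: a=0, p=0, q=1
  k=1: a=5, p=1, q=5
  k=2: a=2, p=2, q=11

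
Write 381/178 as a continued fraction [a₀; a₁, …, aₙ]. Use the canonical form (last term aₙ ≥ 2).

381 = 2×178 + 25
178 = 7×25 + 3
25 = 8×3 + 1
3 = 3×1 + 0  (stop)
So 381/178 = [2; 7, 8, 3].

[2; 7, 8, 3]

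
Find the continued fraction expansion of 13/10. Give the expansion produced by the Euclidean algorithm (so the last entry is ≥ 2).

[1; 3, 3]

13 = 1×10 + 3
10 = 3×3 + 1
3 = 3×1 + 0  (stop)
So 13/10 = [1; 3, 3].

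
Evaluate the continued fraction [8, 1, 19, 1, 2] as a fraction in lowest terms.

555/62

Fold from the inside: start with 2/1.
  1 + 1/2 = 3/2
  19 + 2/3 = 59/3
  1 + 3/59 = 62/59
  8 + 59/62 = 555/62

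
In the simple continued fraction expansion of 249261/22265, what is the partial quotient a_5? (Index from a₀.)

249261 = 11·22265 + 4346   →  a_0 = 11
22265 = 5·4346 + 535   →  a_1 = 5
4346 = 8·535 + 66   →  a_2 = 8
535 = 8·66 + 7   →  a_3 = 8
66 = 9·7 + 3   →  a_4 = 9
7 = 2·3 + 1   →  a_5 = 2

2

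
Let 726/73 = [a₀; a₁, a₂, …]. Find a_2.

726 = 9·73 + 69   →  a_0 = 9
73 = 1·69 + 4   →  a_1 = 1
69 = 17·4 + 1   →  a_2 = 17

17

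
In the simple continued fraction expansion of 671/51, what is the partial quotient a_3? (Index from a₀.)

671 = 13·51 + 8   →  a_0 = 13
51 = 6·8 + 3   →  a_1 = 6
8 = 2·3 + 2   →  a_2 = 2
3 = 1·2 + 1   →  a_3 = 1

1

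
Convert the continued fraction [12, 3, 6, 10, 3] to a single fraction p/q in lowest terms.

Fold from the inside: start with 3/1.
  10 + 1/3 = 31/3
  6 + 3/31 = 189/31
  3 + 31/189 = 598/189
  12 + 189/598 = 7365/598

7365/598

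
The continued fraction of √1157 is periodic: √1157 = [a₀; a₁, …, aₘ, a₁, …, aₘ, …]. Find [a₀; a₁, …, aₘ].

[34; 68]

a₀ = ⌊√1157⌋ = 34.
With m₀=0, d₀=1 and mₖ₊₁ = dₖaₖ − mₖ, dₖ₊₁ = (n − mₖ₊₁²)/dₖ, aₖ₊₁ = ⌊(a₀+mₖ₊₁)/dₖ₊₁⌋:
  k=1: m=34, d=1, a=68
d=1 and a=2a₀=68 at k=1, so the next step gives (m, d) = (34, 1) again — its k=1 value — and the period has length 1.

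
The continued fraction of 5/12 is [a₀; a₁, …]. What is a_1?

5 = 0·12 + 5   →  a_0 = 0
12 = 2·5 + 2   →  a_1 = 2

2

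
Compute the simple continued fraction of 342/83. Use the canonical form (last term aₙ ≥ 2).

[4; 8, 3, 3]

342 = 4×83 + 10
83 = 8×10 + 3
10 = 3×3 + 1
3 = 3×1 + 0  (stop)
So 342/83 = [4; 8, 3, 3].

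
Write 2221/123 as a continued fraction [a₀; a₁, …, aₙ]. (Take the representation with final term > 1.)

[18; 17, 1, 1, 3]

2221 = 18·123 + 7
123 = 17·7 + 4
7 = 1·4 + 3
4 = 1·3 + 1
3 = 3·1 + 0  (stop)
So 2221/123 = [18; 17, 1, 1, 3].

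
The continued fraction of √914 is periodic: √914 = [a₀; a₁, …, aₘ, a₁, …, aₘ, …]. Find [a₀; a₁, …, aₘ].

a₀ = ⌊√914⌋ = 30.
With m₀=0, d₀=1 and mₖ₊₁ = dₖaₖ − mₖ, dₖ₊₁ = (n − mₖ₊₁²)/dₖ, aₖ₊₁ = ⌊(a₀+mₖ₊₁)/dₖ₊₁⌋:
  k=1: m=30, d=14, a=4
  k=2: m=26, d=17, a=3
  k=3: m=25, d=17, a=3
  k=4: m=26, d=14, a=4
  k=5: m=30, d=1, a=60
d=1 and a=2a₀=60 at k=5, so the next step gives (m, d) = (30, 14) again — its k=1 value — and the period has length 5.

[30; 4, 3, 3, 4, 60]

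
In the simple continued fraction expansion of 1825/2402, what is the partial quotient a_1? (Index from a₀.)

1825 = 0·2402 + 1825   →  a_0 = 0
2402 = 1·1825 + 577   →  a_1 = 1

1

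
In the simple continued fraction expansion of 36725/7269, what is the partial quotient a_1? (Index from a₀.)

19

36725 = 5·7269 + 380   →  a_0 = 5
7269 = 19·380 + 49   →  a_1 = 19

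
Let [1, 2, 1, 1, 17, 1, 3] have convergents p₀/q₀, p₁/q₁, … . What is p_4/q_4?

Using pₖ = aₖpₖ₋₁ + pₖ₋₂, qₖ = aₖqₖ₋₁ + qₖ₋₂ (with p₋₁=1, p₋₂=0, q₋₁=0, q₋₂=1):
  k=0: a=1, p=1, q=1
  k=1: a=2, p=3, q=2
  k=2: a=1, p=4, q=3
  k=3: a=1, p=7, q=5
  k=4: a=17, p=123, q=88

123/88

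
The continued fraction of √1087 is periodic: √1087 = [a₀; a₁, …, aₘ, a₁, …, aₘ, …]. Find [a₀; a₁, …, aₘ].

[32; 1, 31, 1, 64]

a₀ = ⌊√1087⌋ = 32.
With m₀=0, d₀=1 and mₖ₊₁ = dₖaₖ − mₖ, dₖ₊₁ = (n − mₖ₊₁²)/dₖ, aₖ₊₁ = ⌊(a₀+mₖ₊₁)/dₖ₊₁⌋:
  k=1: m=32, d=63, a=1
  k=2: m=31, d=2, a=31
  k=3: m=31, d=63, a=1
  k=4: m=32, d=1, a=64
d=1 and a=2a₀=64 at k=4, so the next step gives (m, d) = (32, 63) again — its k=1 value — and the period has length 4.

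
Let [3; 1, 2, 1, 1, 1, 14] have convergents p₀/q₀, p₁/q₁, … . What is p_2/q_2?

Using pₖ = aₖpₖ₋₁ + pₖ₋₂, qₖ = aₖqₖ₋₁ + qₖ₋₂ (with p₋₁=1, p₋₂=0, q₋₁=0, q₋₂=1):
  k=0: a=3, p=3, q=1
  k=1: a=1, p=4, q=1
  k=2: a=2, p=11, q=3

11/3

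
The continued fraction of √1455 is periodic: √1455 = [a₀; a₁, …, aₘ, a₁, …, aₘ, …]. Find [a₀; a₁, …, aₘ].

a₀ = ⌊√1455⌋ = 38.

[38; 6, 1, 11, 1, 6, 76]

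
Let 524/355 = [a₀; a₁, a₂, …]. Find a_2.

9

524 = 1·355 + 169   →  a_0 = 1
355 = 2·169 + 17   →  a_1 = 2
169 = 9·17 + 16   →  a_2 = 9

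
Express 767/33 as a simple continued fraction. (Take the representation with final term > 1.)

[23; 4, 8]

767 = 23×33 + 8
33 = 4×8 + 1
8 = 8×1 + 0  (stop)
So 767/33 = [23; 4, 8].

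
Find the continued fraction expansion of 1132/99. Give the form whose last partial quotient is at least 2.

1132 = 11×99 + 43
99 = 2×43 + 13
43 = 3×13 + 4
13 = 3×4 + 1
4 = 4×1 + 0  (stop)
So 1132/99 = [11; 2, 3, 3, 4].

[11; 2, 3, 3, 4]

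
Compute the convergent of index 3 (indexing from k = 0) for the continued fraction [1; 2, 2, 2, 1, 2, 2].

Using pₖ = aₖpₖ₋₁ + pₖ₋₂, qₖ = aₖqₖ₋₁ + qₖ₋₂ (with p₋₁=1, p₋₂=0, q₋₁=0, q₋₂=1):
  k=0: a=1, p=1, q=1
  k=1: a=2, p=3, q=2
  k=2: a=2, p=7, q=5
  k=3: a=2, p=17, q=12

17/12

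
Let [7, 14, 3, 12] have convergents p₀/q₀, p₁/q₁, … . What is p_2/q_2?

304/43

Using pₖ = aₖpₖ₋₁ + pₖ₋₂, qₖ = aₖqₖ₋₁ + qₖ₋₂ (with p₋₁=1, p₋₂=0, q₋₁=0, q₋₂=1):
  k=0: a=7, p=7, q=1
  k=1: a=14, p=99, q=14
  k=2: a=3, p=304, q=43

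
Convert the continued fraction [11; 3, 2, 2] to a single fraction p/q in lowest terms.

192/17

Using pₖ = aₖpₖ₋₁ + pₖ₋₂ and qₖ = aₖqₖ₋₁ + qₖ₋₂:
  k=0: a=11, p=11, q=1
  k=1: a=3, p=34, q=3
  k=2: a=2, p=79, q=7
  k=3: a=2, p=192, q=17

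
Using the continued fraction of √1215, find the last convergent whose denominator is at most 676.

√1215 = [34; 1, 5, 1, 68, …] (period length 4).
Convergents:
  p_0/q_0 = 34/1
  p_1/q_1 = 35/1
  p_2/q_2 = 209/6
  p_3/q_3 = 244/7
  p_4/q_4 = 16801/482
  p_5/q_5 = 17045/489
  p_6/q_6 = 102026/2927
q_5 = 489 ≤ 676 < 2927 = q_6, so the answer is 17045/489.

17045/489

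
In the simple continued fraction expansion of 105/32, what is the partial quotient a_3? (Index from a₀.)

1

105 = 3·32 + 9   →  a_0 = 3
32 = 3·9 + 5   →  a_1 = 3
9 = 1·5 + 4   →  a_2 = 1
5 = 1·4 + 1   →  a_3 = 1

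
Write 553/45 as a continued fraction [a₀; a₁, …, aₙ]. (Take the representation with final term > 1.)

[12; 3, 2, 6]

553 = 12·45 + 13
45 = 3·13 + 6
13 = 2·6 + 1
6 = 6·1 + 0  (stop)
So 553/45 = [12; 3, 2, 6].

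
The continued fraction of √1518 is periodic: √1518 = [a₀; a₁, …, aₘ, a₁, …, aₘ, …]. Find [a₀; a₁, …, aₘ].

a₀ = ⌊√1518⌋ = 38.
With m₀=0, d₀=1 and mₖ₊₁ = dₖaₖ − mₖ, dₖ₊₁ = (n − mₖ₊₁²)/dₖ, aₖ₊₁ = ⌊(a₀+mₖ₊₁)/dₖ₊₁⌋:
  k=1: m=38, d=74, a=1
  k=2: m=36, d=3, a=24
  k=3: m=36, d=74, a=1
  k=4: m=38, d=1, a=76
d=1 and a=2a₀=76 at k=4, so the next step gives (m, d) = (38, 74) again — its k=1 value — and the period has length 4.

[38; 1, 24, 1, 76]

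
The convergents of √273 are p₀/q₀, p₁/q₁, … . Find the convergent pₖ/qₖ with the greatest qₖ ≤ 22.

√273 = [16; 1, 1, 10, 1, 1, 32, …] (period length 6).
Convergents:
  p_0/q_0 = 16/1
  p_1/q_1 = 17/1
  p_2/q_2 = 33/2
  p_3/q_3 = 347/21
  p_4/q_4 = 380/23
q_3 = 21 ≤ 22 < 23 = q_4, so the answer is 347/21.

347/21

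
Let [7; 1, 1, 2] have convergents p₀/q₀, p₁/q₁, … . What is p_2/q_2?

Using pₖ = aₖpₖ₋₁ + pₖ₋₂, qₖ = aₖqₖ₋₁ + qₖ₋₂ (with p₋₁=1, p₋₂=0, q₋₁=0, q₋₂=1):
  k=0: a=7, p=7, q=1
  k=1: a=1, p=8, q=1
  k=2: a=1, p=15, q=2

15/2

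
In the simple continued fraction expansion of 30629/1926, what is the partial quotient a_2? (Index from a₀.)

30629 = 15·1926 + 1739   →  a_0 = 15
1926 = 1·1739 + 187   →  a_1 = 1
1739 = 9·187 + 56   →  a_2 = 9

9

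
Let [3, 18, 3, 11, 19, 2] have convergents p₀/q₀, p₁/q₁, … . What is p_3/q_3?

Using pₖ = aₖpₖ₋₁ + pₖ₋₂, qₖ = aₖqₖ₋₁ + qₖ₋₂ (with p₋₁=1, p₋₂=0, q₋₁=0, q₋₂=1):
  k=0: a=3, p=3, q=1
  k=1: a=18, p=55, q=18
  k=2: a=3, p=168, q=55
  k=3: a=11, p=1903, q=623

1903/623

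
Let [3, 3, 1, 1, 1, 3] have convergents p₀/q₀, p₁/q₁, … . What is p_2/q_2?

13/4

Using pₖ = aₖpₖ₋₁ + pₖ₋₂, qₖ = aₖqₖ₋₁ + qₖ₋₂ (with p₋₁=1, p₋₂=0, q₋₁=0, q₋₂=1):
  k=0: a=3, p=3, q=1
  k=1: a=3, p=10, q=3
  k=2: a=1, p=13, q=4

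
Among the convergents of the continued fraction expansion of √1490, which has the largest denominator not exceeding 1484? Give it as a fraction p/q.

44738/1159

√1490 = [38; 1, 1, 1, 1, 76, …] (period length 5).
Convergents:
  p_0/q_0 = 38/1
  p_1/q_1 = 39/1
  p_2/q_2 = 77/2
  p_3/q_3 = 116/3
  p_4/q_4 = 193/5
  p_5/q_5 = 14784/383
  p_6/q_6 = 14977/388
  p_7/q_7 = 29761/771
  p_8/q_8 = 44738/1159
  p_9/q_9 = 74499/1930
q_8 = 1159 ≤ 1484 < 1930 = q_9, so the answer is 44738/1159.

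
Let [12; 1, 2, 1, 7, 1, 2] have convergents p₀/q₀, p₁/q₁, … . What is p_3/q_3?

51/4

Using pₖ = aₖpₖ₋₁ + pₖ₋₂, qₖ = aₖqₖ₋₁ + qₖ₋₂ (with p₋₁=1, p₋₂=0, q₋₁=0, q₋₂=1):
  k=0: a=12, p=12, q=1
  k=1: a=1, p=13, q=1
  k=2: a=2, p=38, q=3
  k=3: a=1, p=51, q=4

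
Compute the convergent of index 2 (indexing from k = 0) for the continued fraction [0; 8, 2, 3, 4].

Using pₖ = aₖpₖ₋₁ + pₖ₋₂, qₖ = aₖqₖ₋₁ + qₖ₋₂ (with p₋₁=1, p₋₂=0, q₋₁=0, q₋₂=1):
  k=0: a=0, p=0, q=1
  k=1: a=8, p=1, q=8
  k=2: a=2, p=2, q=17

2/17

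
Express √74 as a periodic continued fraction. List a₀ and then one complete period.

a₀ = ⌊√74⌋ = 8.
With m₀=0, d₀=1 and mₖ₊₁ = dₖaₖ − mₖ, dₖ₊₁ = (n − mₖ₊₁²)/dₖ, aₖ₊₁ = ⌊(a₀+mₖ₊₁)/dₖ₊₁⌋:
  k=1: m=8, d=10, a=1
  k=2: m=2, d=7, a=1
  k=3: m=5, d=7, a=1
  k=4: m=2, d=10, a=1
  k=5: m=8, d=1, a=16
d=1 and a=2a₀=16 at k=5, so the next step gives (m, d) = (8, 10) again — its k=1 value — and the period has length 5.

[8; 1, 1, 1, 1, 16]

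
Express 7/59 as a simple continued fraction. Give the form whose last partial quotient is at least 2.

7 = 0*59 + 7
59 = 8*7 + 3
7 = 2*3 + 1
3 = 3*1 + 0  (stop)
So 7/59 = [0; 8, 2, 3].

[0; 8, 2, 3]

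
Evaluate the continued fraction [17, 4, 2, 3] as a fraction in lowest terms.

534/31

Fold from the inside: start with 3/1.
  2 + 1/3 = 7/3
  4 + 3/7 = 31/7
  17 + 7/31 = 534/31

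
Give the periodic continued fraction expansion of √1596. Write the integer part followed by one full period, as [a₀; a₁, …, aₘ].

a₀ = ⌊√1596⌋ = 39.
With m₀=0, d₀=1 and mₖ₊₁ = dₖaₖ − mₖ, dₖ₊₁ = (n − mₖ₊₁²)/dₖ, aₖ₊₁ = ⌊(a₀+mₖ₊₁)/dₖ₊₁⌋:
  k=1: m=39, d=75, a=1
  k=2: m=36, d=4, a=18
  k=3: m=36, d=75, a=1
  k=4: m=39, d=1, a=78
d=1 and a=2a₀=78 at k=4, so the next step gives (m, d) = (39, 75) again — its k=1 value — and the period has length 4.

[39; 1, 18, 1, 78]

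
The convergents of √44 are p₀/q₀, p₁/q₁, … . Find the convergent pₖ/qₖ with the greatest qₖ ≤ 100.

199/30

√44 = [6; 1, 1, 1, 2, 1, 1, 1, 12, …] (period length 8).
Convergents:
  p_0/q_0 = 6/1
  p_1/q_1 = 7/1
  p_2/q_2 = 13/2
  p_3/q_3 = 20/3
  p_4/q_4 = 53/8
  p_5/q_5 = 73/11
  p_6/q_6 = 126/19
  p_7/q_7 = 199/30
  p_8/q_8 = 2514/379
q_7 = 30 ≤ 100 < 379 = q_8, so the answer is 199/30.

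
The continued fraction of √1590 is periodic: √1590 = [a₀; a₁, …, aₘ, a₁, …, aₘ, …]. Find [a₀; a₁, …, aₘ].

[39; 1, 6, 1, 78]

a₀ = ⌊√1590⌋ = 39.
With m₀=0, d₀=1 and mₖ₊₁ = dₖaₖ − mₖ, dₖ₊₁ = (n − mₖ₊₁²)/dₖ, aₖ₊₁ = ⌊(a₀+mₖ₊₁)/dₖ₊₁⌋:
  k=1: m=39, d=69, a=1
  k=2: m=30, d=10, a=6
  k=3: m=30, d=69, a=1
  k=4: m=39, d=1, a=78
d=1 and a=2a₀=78 at k=4, so the next step gives (m, d) = (39, 69) again — its k=1 value — and the period has length 4.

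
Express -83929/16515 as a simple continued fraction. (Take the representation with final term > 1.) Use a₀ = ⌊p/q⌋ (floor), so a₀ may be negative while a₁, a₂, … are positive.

[-6; 1, 11, 5, 14, 19]

-83929 = -6×16515 + 15161
16515 = 1×15161 + 1354
15161 = 11×1354 + 267
1354 = 5×267 + 19
267 = 14×19 + 1
19 = 19×1 + 0  (stop)
So -83929/16515 = [-6; 1, 11, 5, 14, 19].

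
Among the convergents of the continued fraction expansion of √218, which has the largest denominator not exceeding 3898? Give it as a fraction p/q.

√218 = [14; 1, 3, 3, 1, 28, …] (period length 5).
Convergents:
  p_0/q_0 = 14/1
  p_1/q_1 = 15/1
  p_2/q_2 = 59/4
  p_3/q_3 = 192/13
  p_4/q_4 = 251/17
  p_5/q_5 = 7220/489
  p_6/q_6 = 7471/506
  p_7/q_7 = 29633/2007
  p_8/q_8 = 96370/6527
q_7 = 2007 ≤ 3898 < 6527 = q_8, so the answer is 29633/2007.

29633/2007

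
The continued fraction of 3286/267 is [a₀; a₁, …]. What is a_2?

3286 = 12·267 + 82   →  a_0 = 12
267 = 3·82 + 21   →  a_1 = 3
82 = 3·21 + 19   →  a_2 = 3

3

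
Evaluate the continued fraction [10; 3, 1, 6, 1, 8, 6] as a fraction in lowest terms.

Using pₖ = aₖpₖ₋₁ + pₖ₋₂ and qₖ = aₖqₖ₋₁ + qₖ₋₂:
  k=0: a=10, p=10, q=1
  k=1: a=3, p=31, q=3
  k=2: a=1, p=41, q=4
  k=3: a=6, p=277, q=27
  k=4: a=1, p=318, q=31
  k=5: a=8, p=2821, q=275
  k=6: a=6, p=17244, q=1681

17244/1681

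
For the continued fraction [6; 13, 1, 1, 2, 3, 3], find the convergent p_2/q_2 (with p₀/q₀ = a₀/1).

Using pₖ = aₖpₖ₋₁ + pₖ₋₂, qₖ = aₖqₖ₋₁ + qₖ₋₂ (with p₋₁=1, p₋₂=0, q₋₁=0, q₋₂=1):
  k=0: a=6, p=6, q=1
  k=1: a=13, p=79, q=13
  k=2: a=1, p=85, q=14

85/14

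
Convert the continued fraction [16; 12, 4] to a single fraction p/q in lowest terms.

788/49

Using pₖ = aₖpₖ₋₁ + pₖ₋₂ and qₖ = aₖqₖ₋₁ + qₖ₋₂:
  k=0: a=16, p=16, q=1
  k=1: a=12, p=193, q=12
  k=2: a=4, p=788, q=49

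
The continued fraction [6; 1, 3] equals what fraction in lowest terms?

27/4

Fold from the inside: start with 3/1.
  1 + 1/3 = 4/3
  6 + 3/4 = 27/4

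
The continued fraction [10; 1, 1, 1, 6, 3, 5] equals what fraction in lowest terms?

3568/335

Using pₖ = aₖpₖ₋₁ + pₖ₋₂ and qₖ = aₖqₖ₋₁ + qₖ₋₂:
  k=0: a=10, p=10, q=1
  k=1: a=1, p=11, q=1
  k=2: a=1, p=21, q=2
  k=3: a=1, p=32, q=3
  k=4: a=6, p=213, q=20
  k=5: a=3, p=671, q=63
  k=6: a=5, p=3568, q=335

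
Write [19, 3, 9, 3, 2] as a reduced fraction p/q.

3903/202

Fold from the inside: start with 2/1.
  3 + 1/2 = 7/2
  9 + 2/7 = 65/7
  3 + 7/65 = 202/65
  19 + 65/202 = 3903/202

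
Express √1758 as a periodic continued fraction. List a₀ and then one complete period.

[41; 1, 12, 1, 82]

a₀ = ⌊√1758⌋ = 41.
With m₀=0, d₀=1 and mₖ₊₁ = dₖaₖ − mₖ, dₖ₊₁ = (n − mₖ₊₁²)/dₖ, aₖ₊₁ = ⌊(a₀+mₖ₊₁)/dₖ₊₁⌋:
  k=1: m=41, d=77, a=1
  k=2: m=36, d=6, a=12
  k=3: m=36, d=77, a=1
  k=4: m=41, d=1, a=82
d=1 and a=2a₀=82 at k=4, so the next step gives (m, d) = (41, 77) again — its k=1 value — and the period has length 4.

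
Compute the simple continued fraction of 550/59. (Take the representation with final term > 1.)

[9; 3, 9, 2]

550 = 9·59 + 19
59 = 3·19 + 2
19 = 9·2 + 1
2 = 2·1 + 0  (stop)
So 550/59 = [9; 3, 9, 2].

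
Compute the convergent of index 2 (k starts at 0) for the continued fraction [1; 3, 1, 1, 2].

5/4

Using pₖ = aₖpₖ₋₁ + pₖ₋₂, qₖ = aₖqₖ₋₁ + qₖ₋₂ (with p₋₁=1, p₋₂=0, q₋₁=0, q₋₂=1):
  k=0: a=1, p=1, q=1
  k=1: a=3, p=4, q=3
  k=2: a=1, p=5, q=4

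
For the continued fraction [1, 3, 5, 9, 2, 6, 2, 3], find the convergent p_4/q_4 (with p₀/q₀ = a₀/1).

407/310

Using pₖ = aₖpₖ₋₁ + pₖ₋₂, qₖ = aₖqₖ₋₁ + qₖ₋₂ (with p₋₁=1, p₋₂=0, q₋₁=0, q₋₂=1):
  k=0: a=1, p=1, q=1
  k=1: a=3, p=4, q=3
  k=2: a=5, p=21, q=16
  k=3: a=9, p=193, q=147
  k=4: a=2, p=407, q=310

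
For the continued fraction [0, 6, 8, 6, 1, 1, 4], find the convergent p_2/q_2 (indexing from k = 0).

Using pₖ = aₖpₖ₋₁ + pₖ₋₂, qₖ = aₖqₖ₋₁ + qₖ₋₂ (with p₋₁=1, p₋₂=0, q₋₁=0, q₋₂=1):
  k=0: a=0, p=0, q=1
  k=1: a=6, p=1, q=6
  k=2: a=8, p=8, q=49

8/49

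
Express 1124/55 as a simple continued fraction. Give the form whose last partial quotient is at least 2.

1124 = 20·55 + 24
55 = 2·24 + 7
24 = 3·7 + 3
7 = 2·3 + 1
3 = 3·1 + 0  (stop)
So 1124/55 = [20; 2, 3, 2, 3].

[20; 2, 3, 2, 3]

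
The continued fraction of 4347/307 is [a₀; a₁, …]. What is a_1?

6

4347 = 14·307 + 49   →  a_0 = 14
307 = 6·49 + 13   →  a_1 = 6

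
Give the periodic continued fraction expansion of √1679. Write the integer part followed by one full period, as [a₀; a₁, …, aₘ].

[40; 1, 39, 1, 80]

a₀ = ⌊√1679⌋ = 40.
With m₀=0, d₀=1 and mₖ₊₁ = dₖaₖ − mₖ, dₖ₊₁ = (n − mₖ₊₁²)/dₖ, aₖ₊₁ = ⌊(a₀+mₖ₊₁)/dₖ₊₁⌋:
  k=1: m=40, d=79, a=1
  k=2: m=39, d=2, a=39
  k=3: m=39, d=79, a=1
  k=4: m=40, d=1, a=80
d=1 and a=2a₀=80 at k=4, so the next step gives (m, d) = (40, 79) again — its k=1 value — and the period has length 4.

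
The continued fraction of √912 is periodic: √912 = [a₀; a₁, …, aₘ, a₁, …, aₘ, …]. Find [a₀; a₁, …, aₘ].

[30; 5, 60]

a₀ = ⌊√912⌋ = 30.
With m₀=0, d₀=1 and mₖ₊₁ = dₖaₖ − mₖ, dₖ₊₁ = (n − mₖ₊₁²)/dₖ, aₖ₊₁ = ⌊(a₀+mₖ₊₁)/dₖ₊₁⌋:
  k=1: m=30, d=12, a=5
  k=2: m=30, d=1, a=60
d=1 and a=2a₀=60 at k=2, so the next step gives (m, d) = (30, 12) again — its k=1 value — and the period has length 2.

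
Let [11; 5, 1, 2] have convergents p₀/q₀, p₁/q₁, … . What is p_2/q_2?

67/6

Using pₖ = aₖpₖ₋₁ + pₖ₋₂, qₖ = aₖqₖ₋₁ + qₖ₋₂ (with p₋₁=1, p₋₂=0, q₋₁=0, q₋₂=1):
  k=0: a=11, p=11, q=1
  k=1: a=5, p=56, q=5
  k=2: a=1, p=67, q=6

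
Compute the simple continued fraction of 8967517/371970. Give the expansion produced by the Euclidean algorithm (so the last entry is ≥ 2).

8967517 = 24·371970 + 40237
371970 = 9·40237 + 9837
40237 = 4·9837 + 889
9837 = 11·889 + 58
889 = 15·58 + 19
58 = 3·19 + 1
19 = 19·1 + 0  (stop)
So 8967517/371970 = [24; 9, 4, 11, 15, 3, 19].

[24; 9, 4, 11, 15, 3, 19]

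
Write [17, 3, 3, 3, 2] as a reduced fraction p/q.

Using pₖ = aₖpₖ₋₁ + pₖ₋₂ and qₖ = aₖqₖ₋₁ + qₖ₋₂:
  k=0: a=17, p=17, q=1
  k=1: a=3, p=52, q=3
  k=2: a=3, p=173, q=10
  k=3: a=3, p=571, q=33
  k=4: a=2, p=1315, q=76

1315/76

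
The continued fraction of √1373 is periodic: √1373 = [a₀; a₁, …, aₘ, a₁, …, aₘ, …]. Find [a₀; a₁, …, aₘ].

[37; 18, 1, 1, 18, 74]

a₀ = ⌊√1373⌋ = 37.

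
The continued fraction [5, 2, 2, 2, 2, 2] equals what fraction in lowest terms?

Using pₖ = aₖpₖ₋₁ + pₖ₋₂ and qₖ = aₖqₖ₋₁ + qₖ₋₂:
  k=0: a=5, p=5, q=1
  k=1: a=2, p=11, q=2
  k=2: a=2, p=27, q=5
  k=3: a=2, p=65, q=12
  k=4: a=2, p=157, q=29
  k=5: a=2, p=379, q=70

379/70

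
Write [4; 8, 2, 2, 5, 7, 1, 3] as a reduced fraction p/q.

Fold from the inside: start with 3/1.
  1 + 1/3 = 4/3
  7 + 3/4 = 31/4
  5 + 4/31 = 159/31
  2 + 31/159 = 349/159
  2 + 159/349 = 857/349
  8 + 349/857 = 7205/857
  4 + 857/7205 = 29677/7205

29677/7205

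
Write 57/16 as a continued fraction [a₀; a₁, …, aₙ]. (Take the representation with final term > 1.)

[3; 1, 1, 3, 2]

57 = 3×16 + 9
16 = 1×9 + 7
9 = 1×7 + 2
7 = 3×2 + 1
2 = 2×1 + 0  (stop)
So 57/16 = [3; 1, 1, 3, 2].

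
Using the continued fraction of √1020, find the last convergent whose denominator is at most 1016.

√1020 = [31; 1, 14, 1, 62, …] (period length 4).
Convergents:
  p_0/q_0 = 31/1
  p_1/q_1 = 32/1
  p_2/q_2 = 479/15
  p_3/q_3 = 511/16
  p_4/q_4 = 32161/1007
  p_5/q_5 = 32672/1023
q_4 = 1007 ≤ 1016 < 1023 = q_5, so the answer is 32161/1007.

32161/1007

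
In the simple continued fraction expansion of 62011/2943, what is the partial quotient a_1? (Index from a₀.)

14

62011 = 21·2943 + 208   →  a_0 = 21
2943 = 14·208 + 31   →  a_1 = 14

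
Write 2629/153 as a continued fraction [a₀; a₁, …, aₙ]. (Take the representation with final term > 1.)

2629 = 17*153 + 28
153 = 5*28 + 13
28 = 2*13 + 2
13 = 6*2 + 1
2 = 2*1 + 0  (stop)
So 2629/153 = [17; 5, 2, 6, 2].

[17; 5, 2, 6, 2]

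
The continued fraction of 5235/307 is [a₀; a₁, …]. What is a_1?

19

5235 = 17·307 + 16   →  a_0 = 17
307 = 19·16 + 3   →  a_1 = 19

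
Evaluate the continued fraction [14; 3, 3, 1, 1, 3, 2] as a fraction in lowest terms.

Using pₖ = aₖpₖ₋₁ + pₖ₋₂ and qₖ = aₖqₖ₋₁ + qₖ₋₂:
  k=0: a=14, p=14, q=1
  k=1: a=3, p=43, q=3
  k=2: a=3, p=143, q=10
  k=3: a=1, p=186, q=13
  k=4: a=1, p=329, q=23
  k=5: a=3, p=1173, q=82
  k=6: a=2, p=2675, q=187

2675/187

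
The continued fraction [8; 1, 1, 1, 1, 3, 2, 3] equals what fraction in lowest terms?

Fold from the inside: start with 3/1.
  2 + 1/3 = 7/3
  3 + 3/7 = 24/7
  1 + 7/24 = 31/24
  1 + 24/31 = 55/31
  1 + 31/55 = 86/55
  1 + 55/86 = 141/86
  8 + 86/141 = 1214/141

1214/141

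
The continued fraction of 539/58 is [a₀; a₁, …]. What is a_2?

2

539 = 9·58 + 17   →  a_0 = 9
58 = 3·17 + 7   →  a_1 = 3
17 = 2·7 + 3   →  a_2 = 2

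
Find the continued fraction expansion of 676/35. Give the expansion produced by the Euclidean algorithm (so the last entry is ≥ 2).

[19; 3, 5, 2]

676 = 19*35 + 11
35 = 3*11 + 2
11 = 5*2 + 1
2 = 2*1 + 0  (stop)
So 676/35 = [19; 3, 5, 2].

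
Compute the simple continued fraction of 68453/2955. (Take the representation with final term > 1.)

68453 = 23*2955 + 488
2955 = 6*488 + 27
488 = 18*27 + 2
27 = 13*2 + 1
2 = 2*1 + 0  (stop)
So 68453/2955 = [23; 6, 18, 13, 2].

[23; 6, 18, 13, 2]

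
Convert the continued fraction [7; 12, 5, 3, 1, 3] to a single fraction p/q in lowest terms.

Using pₖ = aₖpₖ₋₁ + pₖ₋₂ and qₖ = aₖqₖ₋₁ + qₖ₋₂:
  k=0: a=7, p=7, q=1
  k=1: a=12, p=85, q=12
  k=2: a=5, p=432, q=61
  k=3: a=3, p=1381, q=195
  k=4: a=1, p=1813, q=256
  k=5: a=3, p=6820, q=963

6820/963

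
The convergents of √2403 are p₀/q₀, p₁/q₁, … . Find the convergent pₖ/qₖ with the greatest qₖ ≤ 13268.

√2403 = [49; 49, 98, …] (period length 2).
Convergents:
  p_0/q_0 = 49/1
  p_1/q_1 = 2402/49
  p_2/q_2 = 235445/4803
  p_3/q_3 = 11539207/235396
q_2 = 4803 ≤ 13268 < 235396 = q_3, so the answer is 235445/4803.

235445/4803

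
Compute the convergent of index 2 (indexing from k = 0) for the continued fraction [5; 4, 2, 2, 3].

Using pₖ = aₖpₖ₋₁ + pₖ₋₂, qₖ = aₖqₖ₋₁ + qₖ₋₂ (with p₋₁=1, p₋₂=0, q₋₁=0, q₋₂=1):
  k=0: a=5, p=5, q=1
  k=1: a=4, p=21, q=4
  k=2: a=2, p=47, q=9

47/9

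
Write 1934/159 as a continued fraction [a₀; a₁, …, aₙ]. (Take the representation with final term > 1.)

[12; 6, 8, 1, 2]

1934 = 12×159 + 26
159 = 6×26 + 3
26 = 8×3 + 2
3 = 1×2 + 1
2 = 2×1 + 0  (stop)
So 1934/159 = [12; 6, 8, 1, 2].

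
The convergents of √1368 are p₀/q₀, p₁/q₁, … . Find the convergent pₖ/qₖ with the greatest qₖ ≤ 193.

2737/74

√1368 = [36; 1, 72, …] (period length 2).
Convergents:
  p_0/q_0 = 36/1
  p_1/q_1 = 37/1
  p_2/q_2 = 2700/73
  p_3/q_3 = 2737/74
  p_4/q_4 = 199764/5401
q_3 = 74 ≤ 193 < 5401 = q_4, so the answer is 2737/74.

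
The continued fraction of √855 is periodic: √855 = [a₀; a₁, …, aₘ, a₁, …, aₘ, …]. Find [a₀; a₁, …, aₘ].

[29; 4, 6, 4, 58]

a₀ = ⌊√855⌋ = 29.
With m₀=0, d₀=1 and mₖ₊₁ = dₖaₖ − mₖ, dₖ₊₁ = (n − mₖ₊₁²)/dₖ, aₖ₊₁ = ⌊(a₀+mₖ₊₁)/dₖ₊₁⌋:
  k=1: m=29, d=14, a=4
  k=2: m=27, d=9, a=6
  k=3: m=27, d=14, a=4
  k=4: m=29, d=1, a=58
d=1 and a=2a₀=58 at k=4, so the next step gives (m, d) = (29, 14) again — its k=1 value — and the period has length 4.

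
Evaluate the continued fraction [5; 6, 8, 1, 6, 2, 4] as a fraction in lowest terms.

18749/3631

Fold from the inside: start with 4/1.
  2 + 1/4 = 9/4
  6 + 4/9 = 58/9
  1 + 9/58 = 67/58
  8 + 58/67 = 594/67
  6 + 67/594 = 3631/594
  5 + 594/3631 = 18749/3631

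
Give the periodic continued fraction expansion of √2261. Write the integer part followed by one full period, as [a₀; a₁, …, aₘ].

a₀ = ⌊√2261⌋ = 47.
With m₀=0, d₀=1 and mₖ₊₁ = dₖaₖ − mₖ, dₖ₊₁ = (n − mₖ₊₁²)/dₖ, aₖ₊₁ = ⌊(a₀+mₖ₊₁)/dₖ₊₁⌋:
  k=1: m=47, d=52, a=1
  k=2: m=5, d=43, a=1
  k=3: m=38, d=19, a=4
  k=4: m=38, d=43, a=1
  k=5: m=5, d=52, a=1
  k=6: m=47, d=1, a=94
d=1 and a=2a₀=94 at k=6, so the next step gives (m, d) = (47, 52) again — its k=1 value — and the period has length 6.

[47; 1, 1, 4, 1, 1, 94]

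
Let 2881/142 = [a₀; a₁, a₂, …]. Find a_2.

2881 = 20·142 + 41   →  a_0 = 20
142 = 3·41 + 19   →  a_1 = 3
41 = 2·19 + 3   →  a_2 = 2

2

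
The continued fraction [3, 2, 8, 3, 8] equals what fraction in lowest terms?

1531/441

Using pₖ = aₖpₖ₋₁ + pₖ₋₂ and qₖ = aₖqₖ₋₁ + qₖ₋₂:
  k=0: a=3, p=3, q=1
  k=1: a=2, p=7, q=2
  k=2: a=8, p=59, q=17
  k=3: a=3, p=184, q=53
  k=4: a=8, p=1531, q=441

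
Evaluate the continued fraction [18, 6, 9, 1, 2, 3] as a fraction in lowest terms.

10753/592

Fold from the inside: start with 3/1.
  2 + 1/3 = 7/3
  1 + 3/7 = 10/7
  9 + 7/10 = 97/10
  6 + 10/97 = 592/97
  18 + 97/592 = 10753/592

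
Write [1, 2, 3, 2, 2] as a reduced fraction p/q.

Using pₖ = aₖpₖ₋₁ + pₖ₋₂ and qₖ = aₖqₖ₋₁ + qₖ₋₂:
  k=0: a=1, p=1, q=1
  k=1: a=2, p=3, q=2
  k=2: a=3, p=10, q=7
  k=3: a=2, p=23, q=16
  k=4: a=2, p=56, q=39

56/39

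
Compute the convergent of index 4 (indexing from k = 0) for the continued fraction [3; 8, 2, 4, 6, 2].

1475/473

Using pₖ = aₖpₖ₋₁ + pₖ₋₂, qₖ = aₖqₖ₋₁ + qₖ₋₂ (with p₋₁=1, p₋₂=0, q₋₁=0, q₋₂=1):
  k=0: a=3, p=3, q=1
  k=1: a=8, p=25, q=8
  k=2: a=2, p=53, q=17
  k=3: a=4, p=237, q=76
  k=4: a=6, p=1475, q=473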